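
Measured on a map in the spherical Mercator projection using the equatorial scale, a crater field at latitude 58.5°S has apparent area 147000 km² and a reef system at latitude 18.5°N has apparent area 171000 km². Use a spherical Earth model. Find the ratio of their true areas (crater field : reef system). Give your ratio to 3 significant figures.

Mercator's areal exaggeration is sec²φ; hence true area = (apparent area) · cos²φ.
True area of crater field: 147000 × cos²(58.5°) = 147000 × 0.2730 = 40130 km².
True area of reef system: 171000 × cos²(18.5°) = 171000 × 0.8993 = 153800 km².
Ratio = 40130 / 153800 ≈ 0.261.

0.261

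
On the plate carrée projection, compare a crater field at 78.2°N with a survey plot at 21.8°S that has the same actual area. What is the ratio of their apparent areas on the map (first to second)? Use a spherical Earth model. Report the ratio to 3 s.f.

4.54

In the plate carrée (x = Rλ, y = Rφ), meridians are true-scale (h = 1) and parallels are stretched by k = sec φ.
Areal scale at 78.2°: h·k = 1.000 × 4.890 = 4.890.
Areal scale at 21.8°: h·k = 1.000 × 1.077 = 1.077.
Ratio = 4.890/1.077 ≈ 4.54.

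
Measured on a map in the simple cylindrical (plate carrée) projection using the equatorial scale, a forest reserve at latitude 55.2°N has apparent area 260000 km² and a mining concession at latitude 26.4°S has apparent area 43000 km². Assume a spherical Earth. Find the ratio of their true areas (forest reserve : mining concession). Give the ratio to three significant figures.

On the plate carrée, areal scale = h·k = 1 × sec φ, so true area = apparent × cos φ.
True area of forest reserve: 260000 × cos(55.2°) = 260000 × 0.5707 = 148400 km².
True area of mining concession: 43000 × cos(26.4°) = 43000 × 0.8957 = 38520 km².
Ratio = 148400 / 38520 ≈ 3.85.

3.85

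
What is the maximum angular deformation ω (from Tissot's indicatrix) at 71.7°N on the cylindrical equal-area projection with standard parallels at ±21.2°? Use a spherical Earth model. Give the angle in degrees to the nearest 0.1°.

For cylindrical equal-area with standard parallel φ₀, h = cos φ / cos φ₀ and k = cos φ₀ / cos φ, so h·k = 1.
At 71.7°: h = 0.3368, k = 2.969; principal scales a = 2.969, b = 0.3368.
sin(ω/2) = (a − b)/(a + b) = 2.632/3.306 = 0.7963, so ω = 2 arcsin(0.7963) ≈ 105.5°.

105.5°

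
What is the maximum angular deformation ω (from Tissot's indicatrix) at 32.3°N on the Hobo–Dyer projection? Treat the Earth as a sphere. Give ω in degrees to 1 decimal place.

The Hobo–Dyer projection is cylindrical equal-area with φ₀ = 37.5°. A cylindrical equal-area projection with standard parallel φ₀ has meridian scale h = cos φ / cos φ₀ and parallel scale k = cos φ₀ / cos φ (so areas are preserved, h·k = 1).
At 32.3°: h = 1.065, k = 0.9386; principal scales a = 1.065, b = 0.9386.
sin(ω/2) = (a − b)/(a + b) = 0.1268/2.004 = 0.06329, so ω = 2 arcsin(0.06329) ≈ 7.3°.

7.3°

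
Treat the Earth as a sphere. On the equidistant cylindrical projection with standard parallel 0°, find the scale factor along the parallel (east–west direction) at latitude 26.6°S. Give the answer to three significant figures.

1.12

For the equirectangular projection with φ₀ = 0 (plate carrée), h = 1 along meridians and k = sec φ along parallels.
k = 1/cos 26.6° = 1/0.8942 = 1.118.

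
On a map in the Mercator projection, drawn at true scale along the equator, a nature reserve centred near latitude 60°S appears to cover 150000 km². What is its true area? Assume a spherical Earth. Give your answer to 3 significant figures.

37500 km²

Mercator is conformal, so the point scale is isotropic: h = k = sec φ = 1/cos φ.
Areal scale = k² = sec²φ = 1/cos²(60°) = 1/0.5000² = 4.000.
True area = apparent / (areal scale) = 150000 / 4.000 ≈ 37500 km².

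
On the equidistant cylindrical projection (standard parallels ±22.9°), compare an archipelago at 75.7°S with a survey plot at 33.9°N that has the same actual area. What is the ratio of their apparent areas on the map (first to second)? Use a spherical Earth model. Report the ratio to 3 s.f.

The equidistant cylindrical projection with φ₀ = 22.9° has h = 1 (meridians true) and k = cos φ₀ / cos φ along parallels.
Areal scale at 75.7°: h·k = 1.000 × 3.730 = 3.730.
Areal scale at 33.9°: h·k = 1.000 × 1.110 = 1.110.
Ratio = 3.730/1.110 ≈ 3.36.

3.36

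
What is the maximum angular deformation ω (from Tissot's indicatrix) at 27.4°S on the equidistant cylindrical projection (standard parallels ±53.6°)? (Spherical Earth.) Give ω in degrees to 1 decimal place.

22.9°

The equidistant cylindrical projection with φ₀ = 53.6° has h = 1 (meridians true) and k = cos φ₀ / cos φ along parallels.
At 27.4°: h = 1.000, k = 0.6684; principal scales a = 1.000, b = 0.6684.
sin(ω/2) = (a − b)/(a + b) = 0.3316/1.668 = 0.1988, so ω = 2 arcsin(0.1988) ≈ 22.9°.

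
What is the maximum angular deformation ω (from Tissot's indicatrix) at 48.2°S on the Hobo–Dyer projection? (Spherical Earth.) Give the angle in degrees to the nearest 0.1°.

19.9°

The Hobo–Dyer projection is cylindrical equal-area with φ₀ = 37.5°. A cylindrical equal-area projection with standard parallel φ₀ has meridian scale h = cos φ / cos φ₀ and parallel scale k = cos φ₀ / cos φ (so areas are preserved, h·k = 1).
At 48.2°: h = 0.8401, k = 1.190; principal scales a = 1.190, b = 0.8401.
sin(ω/2) = (a − b)/(a + b) = 0.3501/2.030 = 0.1724, so ω = 2 arcsin(0.1724) ≈ 19.9°.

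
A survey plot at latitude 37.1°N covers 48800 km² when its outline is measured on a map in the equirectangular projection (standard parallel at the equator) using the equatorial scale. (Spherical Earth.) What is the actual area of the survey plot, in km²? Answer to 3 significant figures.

In the plate carrée (x = Rλ, y = Rφ), meridians are true-scale (h = 1) and parallels are stretched by k = sec φ.
Areal scale = h·k = 1 × sec φ; at 37.1°, h = 1.000, k = 1.254, so h·k = 1.254.
True area = apparent / (areal scale) = 48800 / 1.254 ≈ 38900 km².

38900 km²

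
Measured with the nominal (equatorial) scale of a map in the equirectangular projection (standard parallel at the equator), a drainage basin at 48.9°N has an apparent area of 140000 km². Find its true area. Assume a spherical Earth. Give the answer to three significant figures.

92000 km²

In the plate carrée (x = Rλ, y = Rφ), meridians are true-scale (h = 1) and parallels are stretched by k = sec φ.
Areal scale = h·k = 1 × sec φ; at 48.9°, h = 1.000, k = 1.521, so h·k = 1.521.
True area = apparent / (areal scale) = 140000 / 1.521 ≈ 92000 km².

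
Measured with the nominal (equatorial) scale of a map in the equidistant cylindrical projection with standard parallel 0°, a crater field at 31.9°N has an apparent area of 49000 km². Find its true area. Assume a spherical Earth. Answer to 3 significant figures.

For the equirectangular projection with φ₀ = 0 (plate carrée), h = 1 along meridians and k = sec φ along parallels.
Areal scale = h·k = 1 × sec φ; at 31.9°, h = 1.000, k = 1.178, so h·k = 1.178.
True area = apparent / (areal scale) = 49000 / 1.178 ≈ 41600 km².

41600 km²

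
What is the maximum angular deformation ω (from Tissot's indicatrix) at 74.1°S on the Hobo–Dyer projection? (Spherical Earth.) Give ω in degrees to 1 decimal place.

The Hobo–Dyer projection is cylindrical equal-area with φ₀ = 37.5°. Cylindrical equal-area (φ₀ = 37.5°): h = cos φ / cos 37.5° along meridians, k = cos 37.5° / cos φ along parallels; h·k = 1.
At 74.1°: h = 0.3453, k = 2.896; principal scales a = 2.896, b = 0.3453.
sin(ω/2) = (a − b)/(a + b) = 2.551/3.241 = 0.7869, so ω = 2 arcsin(0.7869) ≈ 103.8°.

103.8°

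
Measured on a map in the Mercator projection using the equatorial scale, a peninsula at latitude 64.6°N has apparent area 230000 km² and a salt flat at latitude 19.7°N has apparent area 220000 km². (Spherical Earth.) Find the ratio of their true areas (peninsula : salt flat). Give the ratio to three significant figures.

0.217

Mercator's areal exaggeration is sec²φ; hence true area = (apparent area) · cos²φ.
True area of peninsula: 230000 × cos²(64.6°) = 230000 × 0.1840 = 42320 km².
True area of salt flat: 220000 × cos²(19.7°) = 220000 × 0.8864 = 195000 km².
Ratio = 42320 / 195000 ≈ 0.217.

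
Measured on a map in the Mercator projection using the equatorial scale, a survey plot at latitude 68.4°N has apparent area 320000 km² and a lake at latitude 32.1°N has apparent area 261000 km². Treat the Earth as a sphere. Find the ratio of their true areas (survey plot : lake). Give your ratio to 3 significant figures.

Since Mercator area scale is 1/cos²φ, the true area equals the apparent area multiplied by cos²φ.
True area of survey plot: 320000 × cos²(68.4°) = 320000 × 0.1355 = 43370 km².
True area of lake: 261000 × cos²(32.1°) = 261000 × 0.7176 = 187300 km².
Ratio = 43370 / 187300 ≈ 0.232.

0.232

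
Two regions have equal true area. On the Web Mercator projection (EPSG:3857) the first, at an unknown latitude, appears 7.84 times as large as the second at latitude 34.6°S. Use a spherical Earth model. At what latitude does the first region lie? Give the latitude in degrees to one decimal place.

On Mercator, (apparent₁)/(apparent₂) = sec²φ₁ / sec²φ₂ when true areas are equal.
cos²φ₂ / cos²φ₁ = 7.84  ⇒  cos φ₁ = cos 34.6° / √7.84 = 0.8231/2.800 = 0.2940.
φ₁ = arccos(0.2940) ≈ 72.9°.

72.9°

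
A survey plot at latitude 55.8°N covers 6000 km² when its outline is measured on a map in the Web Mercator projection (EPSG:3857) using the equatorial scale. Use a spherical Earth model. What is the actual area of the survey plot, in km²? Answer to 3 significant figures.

1900 km²

The Mercator projection is conformal; its linear scale factor is the same in every direction and equals sec φ = 1/cos φ.
Areal scale = k² = sec²φ = 1/cos²(55.8°) = 1/0.5621² = 3.165.
True area = apparent / (areal scale) = 6000 / 3.165 ≈ 1900 km².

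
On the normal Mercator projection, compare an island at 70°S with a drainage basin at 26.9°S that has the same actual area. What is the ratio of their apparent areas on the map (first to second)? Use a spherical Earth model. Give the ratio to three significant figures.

6.80

On Mercator, area is exaggerated by sec²φ = 1/cos²φ.
At 70°: sec²(70°) = 1/0.3420² = 8.549.
At 26.9°: sec²(26.9°) = 1/0.8918² = 1.257.
Ratio = 8.549/1.257 = cos²(26.9°)/cos²(70°) ≈ 6.80.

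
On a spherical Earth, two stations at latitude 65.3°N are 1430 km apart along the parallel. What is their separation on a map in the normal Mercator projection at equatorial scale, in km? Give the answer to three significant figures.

3420 km

Mercator is conformal, so the point scale is isotropic: h = k = sec φ = 1/cos φ.
Along the parallel, k = sec 65.3° = 1/0.4179 = 2.393.
Map distance = 1430 × 2.393 ≈ 3420 km.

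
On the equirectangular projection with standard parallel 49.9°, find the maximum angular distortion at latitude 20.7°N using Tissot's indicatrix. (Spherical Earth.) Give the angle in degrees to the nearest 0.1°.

The equidistant cylindrical projection with φ₀ = 49.9° has h = 1 (meridians true) and k = cos φ₀ / cos φ along parallels.
At 20.7°: h = 1.000, k = 0.6886; principal scales a = 1.000, b = 0.6886.
sin(ω/2) = (a − b)/(a + b) = 0.3114/1.689 = 0.1844, so ω = 2 arcsin(0.1844) ≈ 21.3°.

21.3°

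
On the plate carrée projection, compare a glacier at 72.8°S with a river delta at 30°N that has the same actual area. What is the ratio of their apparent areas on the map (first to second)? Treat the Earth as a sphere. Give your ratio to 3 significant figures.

In the plate carrée (x = Rλ, y = Rφ), meridians are true-scale (h = 1) and parallels are stretched by k = sec φ.
Areal scale at 72.8°: h·k = 1.000 × 3.382 = 3.382.
Areal scale at 30°: h·k = 1.000 × 1.155 = 1.155.
Ratio = 3.382/1.155 ≈ 2.93.

2.93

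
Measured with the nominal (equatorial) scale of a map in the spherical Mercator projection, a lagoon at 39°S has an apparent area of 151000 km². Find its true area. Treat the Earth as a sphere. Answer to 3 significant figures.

91200 km²

For Mercator, h = k = sec φ (a conformal cylindrical projection has a single point scale, 1/cos φ).
Areal scale = k² = sec²φ = 1/cos²(39°) = 1/0.7771² = 1.656.
True area = apparent / (areal scale) = 151000 / 1.656 ≈ 91200 km².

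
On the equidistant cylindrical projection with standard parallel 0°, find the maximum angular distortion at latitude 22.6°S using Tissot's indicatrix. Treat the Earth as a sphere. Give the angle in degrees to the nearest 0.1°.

4.6°

For the equirectangular projection with φ₀ = 0 (plate carrée), h = 1 along meridians and k = sec φ along parallels.
At 22.6°: h = 1.000, k = 1.083; principal scales a = 1.083, b = 1.000.
sin(ω/2) = (a − b)/(a + b) = 0.08318/2.083 = 0.03993, so ω = 2 arcsin(0.03993) ≈ 4.6°.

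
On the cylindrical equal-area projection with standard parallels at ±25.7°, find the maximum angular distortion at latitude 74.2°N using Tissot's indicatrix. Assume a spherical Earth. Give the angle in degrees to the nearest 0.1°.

112.7°

For cylindrical equal-area with standard parallel φ₀, h = cos φ / cos φ₀ and k = cos φ₀ / cos φ, so h·k = 1.
At 74.2°: h = 0.3022, k = 3.309; principal scales a = 3.309, b = 0.3022.
sin(ω/2) = (a − b)/(a + b) = 3.007/3.612 = 0.8327, so ω = 2 arcsin(0.8327) ≈ 112.7°.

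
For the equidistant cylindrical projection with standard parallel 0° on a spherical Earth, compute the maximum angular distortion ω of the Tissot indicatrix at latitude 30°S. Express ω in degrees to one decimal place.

In the plate carrée (x = Rλ, y = Rφ), meridians are true-scale (h = 1) and parallels are stretched by k = sec φ.
At 30°: h = 1.000, k = 1.155; principal scales a = 1.155, b = 1.000.
sin(ω/2) = (a − b)/(a + b) = 0.1547/2.155 = 0.07180, so ω = 2 arcsin(0.07180) ≈ 8.2°.

8.2°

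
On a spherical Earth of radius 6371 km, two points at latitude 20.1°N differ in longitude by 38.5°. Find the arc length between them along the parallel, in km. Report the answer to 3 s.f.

4020 km

Arc length along a parallel = R cos φ · Δλ (with Δλ in radians).
= 6371 × cos 20.1° × (38.5° × π/180) = 6371 × 0.9391 × 0.6720 ≈ 4020 km.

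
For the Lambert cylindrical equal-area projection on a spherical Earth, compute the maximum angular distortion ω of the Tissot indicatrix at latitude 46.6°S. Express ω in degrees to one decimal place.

The Lambert cylindrical equal-area projection is the cylindrical equal-area projection with its standard parallel at the equator (φ₀ = 0). For cylindrical equal-area with standard parallel φ₀, h = cos φ / cos φ₀ and k = cos φ₀ / cos φ, so h·k = 1.
At 46.6°: h = 0.6871, k = 1.455; principal scales a = 1.455, b = 0.6871.
sin(ω/2) = (a − b)/(a + b) = 0.7683/2.143 = 0.3586, so ω = 2 arcsin(0.3586) ≈ 42.0°.

42.0°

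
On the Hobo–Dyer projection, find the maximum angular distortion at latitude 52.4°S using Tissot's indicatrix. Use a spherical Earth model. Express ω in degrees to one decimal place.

29.7°

The Hobo–Dyer projection is cylindrical equal-area with φ₀ = 37.5°. Cylindrical equal-area (φ₀ = 37.5°): h = cos φ / cos 37.5° along meridians, k = cos 37.5° / cos φ along parallels; h·k = 1.
At 52.4°: h = 0.7691, k = 1.300; principal scales a = 1.300, b = 0.7691.
sin(ω/2) = (a − b)/(a + b) = 0.5312/2.069 = 0.2567, so ω = 2 arcsin(0.2567) ≈ 29.7°.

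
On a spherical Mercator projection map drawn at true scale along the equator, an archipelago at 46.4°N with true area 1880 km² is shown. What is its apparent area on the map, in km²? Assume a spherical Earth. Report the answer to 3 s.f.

For Mercator, h = k = sec φ (a conformal cylindrical projection has a single point scale, 1/cos φ).
Areal scale = k² = sec²φ = 1/cos²(46.4°) = 1/0.6896² = 2.103.
Apparent area = 1880 × 2.103 ≈ 3950 km².

3950 km²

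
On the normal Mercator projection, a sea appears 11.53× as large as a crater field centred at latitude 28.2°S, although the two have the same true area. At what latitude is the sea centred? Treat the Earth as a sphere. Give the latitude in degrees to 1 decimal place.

75.0°

On Mercator, (apparent₁)/(apparent₂) = sec²φ₁ / sec²φ₂ when true areas are equal.
cos²φ₂ / cos²φ₁ = 11.53  ⇒  cos φ₁ = cos 28.2° / √11.53 = 0.8813/3.396 = 0.2595.
φ₁ = arccos(0.2595) ≈ 75.0°.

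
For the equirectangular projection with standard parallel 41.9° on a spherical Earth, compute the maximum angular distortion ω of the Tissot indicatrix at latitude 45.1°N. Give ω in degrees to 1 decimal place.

In the equirectangular projection with standard parallel φ₀ = 41.9° (x = Rλ cos φ₀, y = Rφ), meridians are true-scale (h = 1) and the parallel scale is k = cos φ₀ / cos φ.
At 45.1°: h = 1.000, k = 1.054; principal scales a = 1.054, b = 1.000.
sin(ω/2) = (a − b)/(a + b) = 0.05446/2.054 = 0.02651, so ω = 2 arcsin(0.02651) ≈ 3.0°.

3.0°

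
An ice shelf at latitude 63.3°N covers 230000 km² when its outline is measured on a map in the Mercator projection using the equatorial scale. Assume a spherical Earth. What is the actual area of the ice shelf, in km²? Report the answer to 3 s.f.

The Mercator projection is conformal; its linear scale factor is the same in every direction and equals sec φ = 1/cos φ.
Areal scale = k² = sec²φ = 1/cos²(63.3°) = 1/0.4493² = 4.953.
True area = apparent / (areal scale) = 230000 / 4.953 ≈ 46400 km².

46400 km²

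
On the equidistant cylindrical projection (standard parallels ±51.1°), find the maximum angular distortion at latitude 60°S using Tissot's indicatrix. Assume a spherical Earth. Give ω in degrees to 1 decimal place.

In the equirectangular projection with standard parallel φ₀ = 51.1° (x = Rλ cos φ₀, y = Rφ), meridians are true-scale (h = 1) and the parallel scale is k = cos φ₀ / cos φ.
At 60°: h = 1.000, k = 1.256; principal scales a = 1.256, b = 1.000.
sin(ω/2) = (a − b)/(a + b) = 0.2559/2.256 = 0.1134, so ω = 2 arcsin(0.1134) ≈ 13.0°.

13.0°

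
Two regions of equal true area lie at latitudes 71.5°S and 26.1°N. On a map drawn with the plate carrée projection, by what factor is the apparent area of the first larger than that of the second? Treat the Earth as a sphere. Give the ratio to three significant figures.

2.83

In the plate carrée (x = Rλ, y = Rφ), meridians are true-scale (h = 1) and parallels are stretched by k = sec φ.
Areal scale at 71.5°: h·k = 1.000 × 3.152 = 3.152.
Areal scale at 26.1°: h·k = 1.000 × 1.114 = 1.114.
Ratio = 3.152/1.114 ≈ 2.83.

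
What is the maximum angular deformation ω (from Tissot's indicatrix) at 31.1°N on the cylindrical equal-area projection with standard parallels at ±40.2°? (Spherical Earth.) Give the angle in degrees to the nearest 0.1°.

Cylindrical equal-area (φ₀ = 40.2°): h = cos φ / cos 40.2° along meridians, k = cos 40.2° / cos φ along parallels; h·k = 1.
At 31.1°: h = 1.121, k = 0.8920; principal scales a = 1.121, b = 0.8920.
sin(ω/2) = (a − b)/(a + b) = 0.2291/2.013 = 0.1138, so ω = 2 arcsin(0.1138) ≈ 13.1°.

13.1°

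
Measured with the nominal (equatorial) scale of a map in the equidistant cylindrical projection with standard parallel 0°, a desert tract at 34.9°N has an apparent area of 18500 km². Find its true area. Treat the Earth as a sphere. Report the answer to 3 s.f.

In the plate carrée (x = Rλ, y = Rφ), meridians are true-scale (h = 1) and parallels are stretched by k = sec φ.
Areal scale = h·k = 1 × sec φ; at 34.9°, h = 1.000, k = 1.219, so h·k = 1.219.
True area = apparent / (areal scale) = 18500 / 1.219 ≈ 15200 km².

15200 km²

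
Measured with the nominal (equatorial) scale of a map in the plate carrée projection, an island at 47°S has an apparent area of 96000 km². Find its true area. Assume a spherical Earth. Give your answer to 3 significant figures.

In the plate carrée (x = Rλ, y = Rφ), meridians are true-scale (h = 1) and parallels are stretched by k = sec φ.
Areal scale = h·k = 1 × sec φ; at 47°, h = 1.000, k = 1.466, so h·k = 1.466.
True area = apparent / (areal scale) = 96000 / 1.466 ≈ 65500 km².

65500 km²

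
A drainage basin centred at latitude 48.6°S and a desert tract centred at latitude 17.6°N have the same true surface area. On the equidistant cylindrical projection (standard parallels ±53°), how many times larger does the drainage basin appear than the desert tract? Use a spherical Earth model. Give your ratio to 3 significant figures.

1.44

In the equirectangular projection with standard parallel φ₀ = 53° (x = Rλ cos φ₀, y = Rφ), meridians are true-scale (h = 1) and the parallel scale is k = cos φ₀ / cos φ.
Areal scale at 48.6°: h·k = 1.000 × 0.9100 = 0.9100.
Areal scale at 17.6°: h·k = 1.000 × 0.6314 = 0.6314.
Ratio = 0.9100/0.6314 ≈ 1.44.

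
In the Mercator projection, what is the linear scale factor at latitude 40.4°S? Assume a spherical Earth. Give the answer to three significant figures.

1.31

Mercator is conformal, so the point scale is isotropic: h = k = sec φ = 1/cos φ.
k = 1/cos 40.4° = 1/0.7615 = 1.313.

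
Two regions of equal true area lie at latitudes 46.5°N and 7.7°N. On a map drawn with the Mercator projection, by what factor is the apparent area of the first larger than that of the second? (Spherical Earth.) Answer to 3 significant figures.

Mercator areal scale is sec²φ.
At 46.5°: sec²(46.5°) = 1/0.6884² = 2.110.
At 7.7°: sec²(7.7°) = 1/0.9910² = 1.018.
Ratio = 2.110/1.018 = cos²(7.7°)/cos²(46.5°) ≈ 2.07.

2.07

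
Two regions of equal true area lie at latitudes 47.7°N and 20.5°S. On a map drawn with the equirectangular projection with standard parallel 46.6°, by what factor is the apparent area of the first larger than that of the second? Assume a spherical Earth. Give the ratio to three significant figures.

The equidistant cylindrical projection with φ₀ = 46.6° has h = 1 (meridians true) and k = cos φ₀ / cos φ along parallels.
Areal scale at 47.7°: h·k = 1.000 × 1.021 = 1.021.
Areal scale at 20.5°: h·k = 1.000 × 0.7335 = 0.7335.
Ratio = 1.021/0.7335 ≈ 1.39.

1.39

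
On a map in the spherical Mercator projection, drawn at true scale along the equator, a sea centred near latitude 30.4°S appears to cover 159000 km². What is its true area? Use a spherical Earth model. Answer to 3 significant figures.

Mercator is conformal, so the point scale is isotropic: h = k = sec φ = 1/cos φ.
Areal scale = k² = sec²φ = 1/cos²(30.4°) = 1/0.8625² = 1.344.
True area = apparent / (areal scale) = 159000 / 1.344 ≈ 118000 km².

118000 km²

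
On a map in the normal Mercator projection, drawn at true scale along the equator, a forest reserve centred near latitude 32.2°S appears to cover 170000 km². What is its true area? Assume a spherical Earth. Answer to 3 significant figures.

122000 km²

The Mercator projection is conformal; its linear scale factor is the same in every direction and equals sec φ = 1/cos φ.
Areal scale = k² = sec²φ = 1/cos²(32.2°) = 1/0.8462² = 1.397.
True area = apparent / (areal scale) = 170000 / 1.397 ≈ 122000 km².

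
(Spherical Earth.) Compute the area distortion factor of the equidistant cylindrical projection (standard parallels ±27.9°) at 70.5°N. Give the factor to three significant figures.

2.65

The equidistant cylindrical projection with φ₀ = 27.9° has h = 1 (meridians true) and k = cos φ₀ / cos φ along parallels.
Areal scale = h·k = 1 × cos φ₀ / cos φ; at 70.5°, h = 1.000, k = 2.648, so h·k = 2.648.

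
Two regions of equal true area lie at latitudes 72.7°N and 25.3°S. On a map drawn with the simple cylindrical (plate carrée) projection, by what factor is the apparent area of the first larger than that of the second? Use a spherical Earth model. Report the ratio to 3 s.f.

For the equirectangular projection with φ₀ = 0 (plate carrée), h = 1 along meridians and k = sec φ along parallels.
Areal scale at 72.7°: h·k = 1.000 × 3.363 = 3.363.
Areal scale at 25.3°: h·k = 1.000 × 1.106 = 1.106.
Ratio = 3.363/1.106 ≈ 3.04.

3.04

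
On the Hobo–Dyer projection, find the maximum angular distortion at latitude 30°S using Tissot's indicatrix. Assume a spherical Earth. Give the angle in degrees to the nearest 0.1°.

10.0°

Hobo–Dyer is a cylindrical equal-area projection with standard parallels at ±37.5°. A cylindrical equal-area projection with standard parallel φ₀ has meridian scale h = cos φ / cos φ₀ and parallel scale k = cos φ₀ / cos φ (so areas are preserved, h·k = 1).
At 30°: h = 1.092, k = 0.9161; principal scales a = 1.092, b = 0.9161.
sin(ω/2) = (a − b)/(a + b) = 0.1755/2.008 = 0.08742, so ω = 2 arcsin(0.08742) ≈ 10.0°.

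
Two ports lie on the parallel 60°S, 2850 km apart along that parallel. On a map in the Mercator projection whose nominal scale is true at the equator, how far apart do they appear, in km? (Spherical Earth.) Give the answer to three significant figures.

Mercator is conformal, so the point scale is isotropic: h = k = sec φ = 1/cos φ.
Along the parallel, k = sec 60° = 1/0.5000 = 2.000.
Map distance = 2850 × 2.000 ≈ 5700 km.

5700 km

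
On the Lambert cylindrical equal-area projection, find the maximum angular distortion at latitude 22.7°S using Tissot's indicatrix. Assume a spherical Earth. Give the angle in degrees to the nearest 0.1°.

The Lambert cylindrical equal-area projection is the cylindrical equal-area projection with its standard parallel at the equator (φ₀ = 0). For cylindrical equal-area with standard parallel φ₀, h = cos φ / cos φ₀ and k = cos φ₀ / cos φ, so h·k = 1.
At 22.7°: h = 0.9225, k = 1.084; principal scales a = 1.084, b = 0.9225.
sin(ω/2) = (a − b)/(a + b) = 0.1614/2.007 = 0.08045, so ω = 2 arcsin(0.08045) ≈ 9.2°.

9.2°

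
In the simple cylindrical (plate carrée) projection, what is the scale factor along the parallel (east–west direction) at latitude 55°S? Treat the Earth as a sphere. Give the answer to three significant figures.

1.74

Plate carrée maps x = Rλ, y = Rφ. The meridian scale is h = 1 and the parallel scale is k = 1/cos φ = sec φ.
k = 1/cos 55° = 1/0.5736 = 1.743.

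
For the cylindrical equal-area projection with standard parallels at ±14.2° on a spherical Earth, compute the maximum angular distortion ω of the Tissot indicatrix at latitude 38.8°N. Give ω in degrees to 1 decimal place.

Cylindrical equal-area (φ₀ = 14.2°): h = cos φ / cos 14.2° along meridians, k = cos 14.2° / cos φ along parallels; h·k = 1.
At 38.8°: h = 0.8039, k = 1.244; principal scales a = 1.244, b = 0.8039.
sin(ω/2) = (a − b)/(a + b) = 0.4400/2.048 = 0.2149, so ω = 2 arcsin(0.2149) ≈ 24.8°.

24.8°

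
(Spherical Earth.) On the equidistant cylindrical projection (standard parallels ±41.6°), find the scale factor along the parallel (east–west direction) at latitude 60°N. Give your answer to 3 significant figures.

1.50

With standard parallel φ₀ = 41.6°, the equirectangular projection gives x = Rλ cos φ₀, y = Rφ, so h = 1 and k = cos 41.6° / cos φ.
k = cos 41.6° / cos 60° = 0.7478/0.5000 = 1.496.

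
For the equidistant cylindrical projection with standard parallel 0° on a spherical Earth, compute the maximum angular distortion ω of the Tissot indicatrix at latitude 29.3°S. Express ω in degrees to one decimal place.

In the plate carrée (x = Rλ, y = Rφ), meridians are true-scale (h = 1) and parallels are stretched by k = sec φ.
At 29.3°: h = 1.000, k = 1.147; principal scales a = 1.147, b = 1.000.
sin(ω/2) = (a − b)/(a + b) = 0.1467/2.147 = 0.06834, so ω = 2 arcsin(0.06834) ≈ 7.8°.

7.8°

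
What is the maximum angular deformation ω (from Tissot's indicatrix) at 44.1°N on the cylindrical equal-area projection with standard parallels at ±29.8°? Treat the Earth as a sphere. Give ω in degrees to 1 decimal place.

21.6°

For cylindrical equal-area with standard parallel φ₀, h = cos φ / cos φ₀ and k = cos φ₀ / cos φ, so h·k = 1.
At 44.1°: h = 0.8276, k = 1.208; principal scales a = 1.208, b = 0.8276.
sin(ω/2) = (a − b)/(a + b) = 0.3808/2.036 = 0.1870, so ω = 2 arcsin(0.1870) ≈ 21.6°.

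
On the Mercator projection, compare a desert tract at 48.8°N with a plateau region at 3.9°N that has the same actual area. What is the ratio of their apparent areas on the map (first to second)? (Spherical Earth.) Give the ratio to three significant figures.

On Mercator, area is exaggerated by sec²φ = 1/cos²φ.
At 48.8°: sec²(48.8°) = 1/0.6587² = 2.305.
At 3.9°: sec²(3.9°) = 1/0.9977² = 1.005.
Ratio = 2.305/1.005 = cos²(3.9°)/cos²(48.8°) ≈ 2.29.

2.29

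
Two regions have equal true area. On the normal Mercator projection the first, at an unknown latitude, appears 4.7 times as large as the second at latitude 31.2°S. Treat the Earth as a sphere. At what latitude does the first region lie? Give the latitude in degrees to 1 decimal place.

For equal true areas on Mercator, apparent areas scale as sec²φ, so the ratio is cos²φ₂ / cos²φ₁.
cos²φ₂ / cos²φ₁ = 4.7  ⇒  cos φ₁ = cos 31.2° / √4.7 = 0.8554/2.168 = 0.3946.
φ₁ = arccos(0.3946) ≈ 66.8°.

66.8°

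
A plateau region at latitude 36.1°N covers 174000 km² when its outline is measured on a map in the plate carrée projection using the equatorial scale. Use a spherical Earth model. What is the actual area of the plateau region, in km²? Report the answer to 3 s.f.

For the equirectangular projection with φ₀ = 0 (plate carrée), h = 1 along meridians and k = sec φ along parallels.
Areal scale = h·k = 1 × sec φ; at 36.1°, h = 1.000, k = 1.238, so h·k = 1.238.
True area = apparent / (areal scale) = 174000 / 1.238 ≈ 141000 km².

141000 km²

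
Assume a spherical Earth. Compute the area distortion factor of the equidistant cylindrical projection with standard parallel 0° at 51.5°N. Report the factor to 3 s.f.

1.61

Plate carrée maps x = Rλ, y = Rφ. The meridian scale is h = 1 and the parallel scale is k = 1/cos φ = sec φ.
Areal scale = h·k = 1 × sec φ; at 51.5°, h = 1.000, k = 1.606, so h·k = 1.606.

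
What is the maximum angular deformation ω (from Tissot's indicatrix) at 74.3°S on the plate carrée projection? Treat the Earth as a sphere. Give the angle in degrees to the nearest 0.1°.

In the plate carrée (x = Rλ, y = Rφ), meridians are true-scale (h = 1) and parallels are stretched by k = sec φ.
At 74.3°: h = 1.000, k = 3.695; principal scales a = 3.695, b = 1.000.
sin(ω/2) = (a − b)/(a + b) = 2.695/4.695 = 0.5741, so ω = 2 arcsin(0.5741) ≈ 70.1°.

70.1°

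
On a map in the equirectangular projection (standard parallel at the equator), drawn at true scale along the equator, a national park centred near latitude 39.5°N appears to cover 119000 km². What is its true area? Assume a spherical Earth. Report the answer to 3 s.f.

91800 km²

In the plate carrée (x = Rλ, y = Rφ), meridians are true-scale (h = 1) and parallels are stretched by k = sec φ.
Areal scale = h·k = 1 × sec φ; at 39.5°, h = 1.000, k = 1.296, so h·k = 1.296.
True area = apparent / (areal scale) = 119000 / 1.296 ≈ 91800 km².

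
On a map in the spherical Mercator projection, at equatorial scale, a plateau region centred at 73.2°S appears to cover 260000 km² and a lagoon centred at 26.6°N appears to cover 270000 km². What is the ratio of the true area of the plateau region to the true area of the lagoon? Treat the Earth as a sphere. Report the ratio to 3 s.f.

0.101

On Mercator the areal scale is sec²φ, so true area = apparent × cos²φ.
True area of plateau region: 260000 × cos²(73.2°) = 260000 × 0.08354 = 21720 km².
True area of lagoon: 270000 × cos²(26.6°) = 270000 × 0.7995 = 215900 km².
Ratio = 21720 / 215900 ≈ 0.101.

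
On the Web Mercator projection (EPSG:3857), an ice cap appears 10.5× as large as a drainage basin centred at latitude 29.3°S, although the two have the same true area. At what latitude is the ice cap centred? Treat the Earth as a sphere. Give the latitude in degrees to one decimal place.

74.4°

Mercator areal scale is sec²φ, so apparent-area ratio = sec²φ₁ / sec²φ₂ = cos²φ₂ / cos²φ₁.
cos²φ₂ / cos²φ₁ = 10.5  ⇒  cos φ₁ = cos 29.3° / √10.5 = 0.8721/3.240 = 0.2691.
φ₁ = arccos(0.2691) ≈ 74.4°.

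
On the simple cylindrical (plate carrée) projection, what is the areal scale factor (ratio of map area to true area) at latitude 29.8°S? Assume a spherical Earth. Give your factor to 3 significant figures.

For the equirectangular projection with φ₀ = 0 (plate carrée), h = 1 along meridians and k = sec φ along parallels.
Areal scale = h·k = 1 × sec φ; at 29.8°, h = 1.000, k = 1.152, so h·k = 1.152.

1.15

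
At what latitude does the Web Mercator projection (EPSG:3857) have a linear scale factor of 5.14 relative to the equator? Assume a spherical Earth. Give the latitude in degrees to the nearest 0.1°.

78.8°

Mercator scale is k = sec φ = 1/cos φ.
1/cos φ = 5.14  ⇒  cos φ = 0.1946  ⇒  φ = arccos(0.1946) ≈ 78.8°.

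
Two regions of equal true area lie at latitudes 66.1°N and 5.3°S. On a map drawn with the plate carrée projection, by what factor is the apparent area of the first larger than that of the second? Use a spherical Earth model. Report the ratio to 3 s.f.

2.46

For the equirectangular projection with φ₀ = 0 (plate carrée), h = 1 along meridians and k = sec φ along parallels.
Areal scale at 66.1°: h·k = 1.000 × 2.468 = 2.468.
Areal scale at 5.3°: h·k = 1.000 × 1.004 = 1.004.
Ratio = 2.468/1.004 ≈ 2.46.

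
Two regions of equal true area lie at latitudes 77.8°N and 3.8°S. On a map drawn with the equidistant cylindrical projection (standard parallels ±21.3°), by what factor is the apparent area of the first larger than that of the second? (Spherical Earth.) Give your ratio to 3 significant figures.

In the equirectangular projection with standard parallel φ₀ = 21.3° (x = Rλ cos φ₀, y = Rφ), meridians are true-scale (h = 1) and the parallel scale is k = cos φ₀ / cos φ.
Areal scale at 77.8°: h·k = 1.000 × 4.409 = 4.409.
Areal scale at 3.8°: h·k = 1.000 × 0.9337 = 0.9337.
Ratio = 4.409/0.9337 ≈ 4.72.

4.72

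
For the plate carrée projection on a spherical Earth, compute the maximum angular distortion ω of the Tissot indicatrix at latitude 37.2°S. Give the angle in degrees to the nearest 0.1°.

Plate carrée maps x = Rλ, y = Rφ. The meridian scale is h = 1 and the parallel scale is k = 1/cos φ = sec φ.
At 37.2°: h = 1.000, k = 1.255; principal scales a = 1.255, b = 1.000.
sin(ω/2) = (a − b)/(a + b) = 0.2554/2.255 = 0.1133, so ω = 2 arcsin(0.1133) ≈ 13.0°.

13.0°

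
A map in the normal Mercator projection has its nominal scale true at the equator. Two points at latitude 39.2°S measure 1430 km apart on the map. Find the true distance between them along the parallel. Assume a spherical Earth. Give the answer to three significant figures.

1110 km

The Mercator projection is conformal; its linear scale factor is the same in every direction and equals sec φ = 1/cos φ.
Along the parallel at 39.2°, map distances are exaggerated by k = sec 39.2° = 1.290.
True distance = 1430 / 1.290 = 1430 × cos 39.2° ≈ 1110 km.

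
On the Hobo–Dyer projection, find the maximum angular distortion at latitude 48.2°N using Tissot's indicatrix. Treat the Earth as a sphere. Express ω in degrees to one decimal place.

The Hobo–Dyer projection is cylindrical equal-area with φ₀ = 37.5°. A cylindrical equal-area projection with standard parallel φ₀ has meridian scale h = cos φ / cos φ₀ and parallel scale k = cos φ₀ / cos φ (so areas are preserved, h·k = 1).
At 48.2°: h = 0.8401, k = 1.190; principal scales a = 1.190, b = 0.8401.
sin(ω/2) = (a − b)/(a + b) = 0.3501/2.030 = 0.1724, so ω = 2 arcsin(0.1724) ≈ 19.9°.

19.9°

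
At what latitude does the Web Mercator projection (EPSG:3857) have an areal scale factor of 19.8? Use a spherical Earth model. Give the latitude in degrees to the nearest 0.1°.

Mercator areal scale is sec²φ.
sec²φ = 19.8  ⇒  cos²φ = 0.05051  ⇒  cos φ = 0.2247.
φ = arccos(0.2247) ≈ 77.0°.

77.0°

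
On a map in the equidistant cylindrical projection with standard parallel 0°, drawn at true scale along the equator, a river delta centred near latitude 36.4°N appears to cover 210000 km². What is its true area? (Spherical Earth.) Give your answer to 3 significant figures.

For the equirectangular projection with φ₀ = 0 (plate carrée), h = 1 along meridians and k = sec φ along parallels.
Areal scale = h·k = 1 × sec φ; at 36.4°, h = 1.000, k = 1.242, so h·k = 1.242.
True area = apparent / (areal scale) = 210000 / 1.242 ≈ 169000 km².

169000 km²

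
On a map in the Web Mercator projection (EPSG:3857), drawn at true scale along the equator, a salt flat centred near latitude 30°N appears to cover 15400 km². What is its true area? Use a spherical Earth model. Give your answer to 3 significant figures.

For Mercator, h = k = sec φ (a conformal cylindrical projection has a single point scale, 1/cos φ).
Areal scale = k² = sec²φ = 1/cos²(30°) = 1/0.8660² = 1.333.
True area = apparent / (areal scale) = 15400 / 1.333 ≈ 11600 km².

11600 km²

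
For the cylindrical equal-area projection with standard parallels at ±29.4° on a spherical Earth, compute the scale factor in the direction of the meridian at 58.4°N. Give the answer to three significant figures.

0.601

For cylindrical equal-area with standard parallel φ₀, h = cos φ / cos φ₀ and k = cos φ₀ / cos φ, so h·k = 1.
h = cos 58.4° / cos 29.4° = 0.5240/0.8712 = 0.6014.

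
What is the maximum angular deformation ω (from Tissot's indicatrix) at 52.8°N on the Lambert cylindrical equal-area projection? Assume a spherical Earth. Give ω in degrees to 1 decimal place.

The Lambert cylindrical equal-area projection is the cylindrical equal-area projection with its standard parallel at the equator (φ₀ = 0). Cylindrical equal-area (φ₀ = 0°): h = cos φ / cos 0° along meridians, k = cos 0° / cos φ along parallels; h·k = 1.
At 52.8°: h = 0.6046, k = 1.654; principal scales a = 1.654, b = 0.6046.
sin(ω/2) = (a − b)/(a + b) = 1.049/2.259 = 0.4646, so ω = 2 arcsin(0.4646) ≈ 55.4°.

55.4°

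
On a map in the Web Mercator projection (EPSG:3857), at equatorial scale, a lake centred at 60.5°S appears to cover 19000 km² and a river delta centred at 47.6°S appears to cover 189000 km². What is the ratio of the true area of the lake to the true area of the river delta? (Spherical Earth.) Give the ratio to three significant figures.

Since Mercator area scale is 1/cos²φ, the true area equals the apparent area multiplied by cos²φ.
True area of lake: 19000 × cos²(60.5°) = 19000 × 0.2425 = 4607 km².
True area of river delta: 189000 × cos²(47.6°) = 189000 × 0.4547 = 85940 km².
Ratio = 4607 / 85940 ≈ 0.0536.

0.0536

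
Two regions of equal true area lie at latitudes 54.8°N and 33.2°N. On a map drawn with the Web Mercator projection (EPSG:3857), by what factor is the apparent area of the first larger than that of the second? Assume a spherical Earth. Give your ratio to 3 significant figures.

2.11

On Mercator, area is exaggerated by sec²φ = 1/cos²φ.
At 54.8°: sec²(54.8°) = 1/0.5764² = 3.010.
At 33.2°: sec²(33.2°) = 1/0.8368² = 1.428.
Ratio = 3.010/1.428 = cos²(33.2°)/cos²(54.8°) ≈ 2.11.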